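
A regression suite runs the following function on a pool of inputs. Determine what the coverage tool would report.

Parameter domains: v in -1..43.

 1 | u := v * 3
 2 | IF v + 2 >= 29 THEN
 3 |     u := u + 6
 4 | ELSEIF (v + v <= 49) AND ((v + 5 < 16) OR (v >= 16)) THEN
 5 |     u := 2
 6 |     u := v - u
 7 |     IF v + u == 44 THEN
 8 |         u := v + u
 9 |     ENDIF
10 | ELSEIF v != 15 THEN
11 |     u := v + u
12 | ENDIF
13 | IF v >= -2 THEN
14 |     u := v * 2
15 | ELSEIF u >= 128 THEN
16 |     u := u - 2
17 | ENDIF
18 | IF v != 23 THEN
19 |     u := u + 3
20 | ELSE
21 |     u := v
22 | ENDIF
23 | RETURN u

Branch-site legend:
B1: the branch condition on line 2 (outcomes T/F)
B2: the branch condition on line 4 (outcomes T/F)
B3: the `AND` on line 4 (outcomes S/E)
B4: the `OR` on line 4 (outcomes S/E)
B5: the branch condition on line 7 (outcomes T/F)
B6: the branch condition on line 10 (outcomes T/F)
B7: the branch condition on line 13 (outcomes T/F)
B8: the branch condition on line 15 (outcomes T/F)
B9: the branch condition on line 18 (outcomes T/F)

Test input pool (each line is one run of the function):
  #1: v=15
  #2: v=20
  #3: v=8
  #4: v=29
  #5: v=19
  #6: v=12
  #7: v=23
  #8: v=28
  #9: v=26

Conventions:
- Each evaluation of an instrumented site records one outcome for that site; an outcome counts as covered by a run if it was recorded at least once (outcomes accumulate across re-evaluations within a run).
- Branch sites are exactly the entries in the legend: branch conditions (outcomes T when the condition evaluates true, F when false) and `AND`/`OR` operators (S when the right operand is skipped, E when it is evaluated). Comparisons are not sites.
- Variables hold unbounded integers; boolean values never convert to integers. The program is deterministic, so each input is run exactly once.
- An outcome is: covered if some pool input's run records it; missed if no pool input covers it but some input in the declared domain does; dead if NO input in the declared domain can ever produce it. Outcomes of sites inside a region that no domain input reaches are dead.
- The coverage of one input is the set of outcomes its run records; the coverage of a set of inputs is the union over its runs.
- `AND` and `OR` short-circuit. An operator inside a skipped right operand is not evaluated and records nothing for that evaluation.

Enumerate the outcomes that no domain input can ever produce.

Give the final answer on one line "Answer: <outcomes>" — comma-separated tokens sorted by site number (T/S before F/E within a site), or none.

exhaustive pass over the 45-input domain:
  B7=F: no domain input ever produces it -> dead
  B8=T: no domain input ever produces it -> dead
  B8=F: no domain input ever produces it -> dead
  reachable outcomes have witnesses, e.g. B1=T (e.g. v=27), B1=F (e.g. v=-1), B2=T (e.g. v=-1), B2=F (e.g. v=11)

Answer: B7=F, B8=T, B8=F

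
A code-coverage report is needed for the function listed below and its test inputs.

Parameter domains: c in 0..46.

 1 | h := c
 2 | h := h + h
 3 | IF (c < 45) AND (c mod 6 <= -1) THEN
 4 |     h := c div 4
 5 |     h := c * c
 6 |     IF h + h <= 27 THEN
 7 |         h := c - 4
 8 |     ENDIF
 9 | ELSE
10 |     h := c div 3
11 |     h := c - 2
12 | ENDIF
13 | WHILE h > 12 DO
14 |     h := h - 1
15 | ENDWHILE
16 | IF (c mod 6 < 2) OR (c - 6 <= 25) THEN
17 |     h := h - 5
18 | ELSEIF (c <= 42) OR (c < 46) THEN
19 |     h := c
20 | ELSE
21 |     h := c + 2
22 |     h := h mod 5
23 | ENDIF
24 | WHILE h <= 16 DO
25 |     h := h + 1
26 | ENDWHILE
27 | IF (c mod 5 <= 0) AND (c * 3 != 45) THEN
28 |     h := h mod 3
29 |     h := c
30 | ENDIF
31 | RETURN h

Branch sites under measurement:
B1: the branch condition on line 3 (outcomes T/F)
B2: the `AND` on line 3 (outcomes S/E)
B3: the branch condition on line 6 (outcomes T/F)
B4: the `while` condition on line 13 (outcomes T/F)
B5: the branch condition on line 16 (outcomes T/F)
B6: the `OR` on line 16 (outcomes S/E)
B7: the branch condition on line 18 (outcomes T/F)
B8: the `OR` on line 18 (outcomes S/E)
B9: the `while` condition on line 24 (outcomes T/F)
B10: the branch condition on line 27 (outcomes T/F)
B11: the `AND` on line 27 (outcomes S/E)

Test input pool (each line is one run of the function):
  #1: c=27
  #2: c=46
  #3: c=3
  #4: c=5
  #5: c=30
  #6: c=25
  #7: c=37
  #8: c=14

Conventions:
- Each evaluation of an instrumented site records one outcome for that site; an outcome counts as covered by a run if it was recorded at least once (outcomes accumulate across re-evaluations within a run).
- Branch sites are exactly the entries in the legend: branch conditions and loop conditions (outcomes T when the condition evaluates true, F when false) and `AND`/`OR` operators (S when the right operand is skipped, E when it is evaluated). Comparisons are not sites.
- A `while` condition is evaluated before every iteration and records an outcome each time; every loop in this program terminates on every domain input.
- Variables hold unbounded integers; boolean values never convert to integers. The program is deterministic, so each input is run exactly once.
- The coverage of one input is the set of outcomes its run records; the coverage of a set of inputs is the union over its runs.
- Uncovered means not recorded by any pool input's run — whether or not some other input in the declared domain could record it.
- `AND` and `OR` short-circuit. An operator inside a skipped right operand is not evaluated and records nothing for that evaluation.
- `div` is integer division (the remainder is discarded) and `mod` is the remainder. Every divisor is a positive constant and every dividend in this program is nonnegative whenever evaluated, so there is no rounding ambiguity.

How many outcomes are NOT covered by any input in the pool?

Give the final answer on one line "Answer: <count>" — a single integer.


input #1, c=27: events B2->E, B1->F, B4->T, B4->T, B4->T, B4->T, B4->T, B4->T, B4->T, B4->T, B4->T, B4->T, B4->T, B4->T, ...; outcomes B1=F, B2=E, B4=T, B4=F, B5=T, B6=E, B9=T, B9=F, B10=F, B11=S
input #2, c=46: events B2->S, B1->F, B4->T, B4->T, B4->T, B4->T, B4->T, B4->T, B4->T, B4->T, B4->T, B4->T, B4->T, B4->T, ...; outcomes B1=F, B2=S, B4=T, B4=F, B5=F, B6=E, B7=F, B8=E, B9=T, B9=F, B10=F, B11=S
input #3, c=3: events B2->E, B1->F, B4->F, B6->E, B5->T, B9->T, B9->T, B9->T, B9->T, B9->T, B9->T, B9->T, B9->T, B9->T, ...; outcomes B1=F, B2=E, B4=F, B5=T, B6=E, B9=T, B9=F, B10=F, B11=S
input #4, c=5: events B2->E, B1->F, B4->F, B6->E, B5->T, B9->T, B9->T, B9->T, B9->T, B9->T, B9->T, B9->T, B9->T, B9->T, ...; outcomes B1=F, B2=E, B4=F, B5=T, B6=E, B9=T, B9=F, B10=T, B11=E
input #5, c=30: events B2->E, B1->F, B4->T, B4->T, B4->T, B4->T, B4->T, B4->T, B4->T, B4->T, B4->T, B4->T, B4->T, B4->T, ...; outcomes B1=F, B2=E, B4=T, B4=F, B5=T, B6=S, B9=T, B9=F, B10=T, B11=E
input #6, c=25: events B2->E, B1->F, B4->T, B4->T, B4->T, B4->T, B4->T, B4->T, B4->T, B4->T, B4->T, B4->T, B4->T, B4->F, ...; outcomes B1=F, B2=E, B4=T, B4=F, B5=T, B6=S, B9=T, B9=F, B10=T, B11=E
input #7, c=37: events B2->E, B1->F, B4->T, B4->T, B4->T, B4->T, B4->T, B4->T, B4->T, B4->T, B4->T, B4->T, B4->T, B4->T, ...; outcomes B1=F, B2=E, B4=T, B4=F, B5=T, B6=S, B9=T, B9=F, B10=F, B11=S
input #8, c=14: events B2->E, B1->F, B4->F, B6->E, B5->T, B9->T, B9->T, B9->T, B9->T, B9->T, B9->T, B9->T, B9->T, B9->T, ...; outcomes B1=F, B2=E, B4=F, B5=T, B6=E, B9=T, B9=F, B10=F, B11=S
union over the pool: B1=F, B2=S, B2=E, B4=T, B4=F, B5=T, B5=F, B6=S, B6=E, B7=F, B8=E, B9=T, B9=F, B10=T, B10=F, B11=S, B11=E
uncovered (5 of 22): B1=T, B3=T, B3=F, B7=T, B8=S
Answer: 5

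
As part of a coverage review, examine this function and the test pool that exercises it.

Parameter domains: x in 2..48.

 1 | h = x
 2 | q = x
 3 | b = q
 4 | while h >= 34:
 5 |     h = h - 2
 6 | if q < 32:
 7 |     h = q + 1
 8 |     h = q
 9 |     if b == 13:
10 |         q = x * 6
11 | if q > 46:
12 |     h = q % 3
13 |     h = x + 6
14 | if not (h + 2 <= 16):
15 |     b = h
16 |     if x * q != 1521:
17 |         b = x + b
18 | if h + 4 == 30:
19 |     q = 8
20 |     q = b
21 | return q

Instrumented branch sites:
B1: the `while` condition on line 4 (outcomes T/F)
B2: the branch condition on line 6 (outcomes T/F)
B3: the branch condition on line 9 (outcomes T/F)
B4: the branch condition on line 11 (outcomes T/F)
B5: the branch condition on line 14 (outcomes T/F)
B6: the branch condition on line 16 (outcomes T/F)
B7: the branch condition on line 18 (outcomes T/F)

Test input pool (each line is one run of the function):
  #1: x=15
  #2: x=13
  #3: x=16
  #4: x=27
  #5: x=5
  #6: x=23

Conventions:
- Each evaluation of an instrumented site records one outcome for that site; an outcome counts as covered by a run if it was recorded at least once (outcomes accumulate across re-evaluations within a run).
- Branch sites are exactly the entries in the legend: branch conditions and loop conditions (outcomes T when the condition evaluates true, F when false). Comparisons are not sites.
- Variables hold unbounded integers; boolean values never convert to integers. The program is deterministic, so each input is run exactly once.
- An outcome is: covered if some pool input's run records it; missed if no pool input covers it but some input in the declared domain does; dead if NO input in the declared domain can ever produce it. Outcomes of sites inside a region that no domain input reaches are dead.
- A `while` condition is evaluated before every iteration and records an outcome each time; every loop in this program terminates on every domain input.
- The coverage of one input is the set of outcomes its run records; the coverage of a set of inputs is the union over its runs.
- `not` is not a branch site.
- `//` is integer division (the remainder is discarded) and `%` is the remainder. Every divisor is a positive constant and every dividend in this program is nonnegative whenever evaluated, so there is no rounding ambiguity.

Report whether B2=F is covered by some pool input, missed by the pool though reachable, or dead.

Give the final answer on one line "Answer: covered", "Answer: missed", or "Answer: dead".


no pool input records B2=F
but domain input (x=32) does record it -> reachable, so missed
Answer: missed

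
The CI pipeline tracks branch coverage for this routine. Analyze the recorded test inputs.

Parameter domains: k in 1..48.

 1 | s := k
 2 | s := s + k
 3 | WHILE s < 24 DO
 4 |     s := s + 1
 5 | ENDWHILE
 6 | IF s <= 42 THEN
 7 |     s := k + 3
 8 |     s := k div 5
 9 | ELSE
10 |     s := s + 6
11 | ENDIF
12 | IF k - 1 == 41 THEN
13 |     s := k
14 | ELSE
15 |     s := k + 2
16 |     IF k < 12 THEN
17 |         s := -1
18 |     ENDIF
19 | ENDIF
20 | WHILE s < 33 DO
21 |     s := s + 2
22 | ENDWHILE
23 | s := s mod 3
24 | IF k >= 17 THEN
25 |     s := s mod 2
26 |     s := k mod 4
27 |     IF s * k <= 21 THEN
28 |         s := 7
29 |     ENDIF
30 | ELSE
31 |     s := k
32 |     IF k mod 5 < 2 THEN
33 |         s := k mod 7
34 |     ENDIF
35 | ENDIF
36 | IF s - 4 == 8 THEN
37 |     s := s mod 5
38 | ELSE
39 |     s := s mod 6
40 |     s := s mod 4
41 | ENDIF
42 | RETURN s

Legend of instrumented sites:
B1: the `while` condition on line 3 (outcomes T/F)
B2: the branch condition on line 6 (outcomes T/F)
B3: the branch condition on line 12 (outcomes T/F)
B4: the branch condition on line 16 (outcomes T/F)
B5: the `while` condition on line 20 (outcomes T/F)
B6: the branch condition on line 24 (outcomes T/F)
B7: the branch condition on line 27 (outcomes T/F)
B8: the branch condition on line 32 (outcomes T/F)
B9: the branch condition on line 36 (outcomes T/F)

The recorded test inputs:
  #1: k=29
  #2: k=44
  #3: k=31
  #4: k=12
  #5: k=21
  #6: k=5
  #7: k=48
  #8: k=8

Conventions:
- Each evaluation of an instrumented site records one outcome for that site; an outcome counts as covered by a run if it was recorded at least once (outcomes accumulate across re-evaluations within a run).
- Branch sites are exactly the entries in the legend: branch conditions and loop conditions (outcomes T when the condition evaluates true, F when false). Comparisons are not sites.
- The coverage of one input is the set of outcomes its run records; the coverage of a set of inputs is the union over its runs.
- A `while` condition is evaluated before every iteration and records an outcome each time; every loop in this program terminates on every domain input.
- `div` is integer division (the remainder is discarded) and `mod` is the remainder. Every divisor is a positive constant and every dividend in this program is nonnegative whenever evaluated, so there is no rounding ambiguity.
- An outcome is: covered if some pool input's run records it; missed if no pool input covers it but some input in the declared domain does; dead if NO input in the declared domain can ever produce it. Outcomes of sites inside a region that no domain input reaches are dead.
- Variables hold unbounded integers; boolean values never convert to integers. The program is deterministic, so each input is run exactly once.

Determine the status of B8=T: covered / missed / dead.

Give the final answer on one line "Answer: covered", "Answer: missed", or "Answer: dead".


B8=T is recorded by pool input(s) 6 -> covered
Answer: covered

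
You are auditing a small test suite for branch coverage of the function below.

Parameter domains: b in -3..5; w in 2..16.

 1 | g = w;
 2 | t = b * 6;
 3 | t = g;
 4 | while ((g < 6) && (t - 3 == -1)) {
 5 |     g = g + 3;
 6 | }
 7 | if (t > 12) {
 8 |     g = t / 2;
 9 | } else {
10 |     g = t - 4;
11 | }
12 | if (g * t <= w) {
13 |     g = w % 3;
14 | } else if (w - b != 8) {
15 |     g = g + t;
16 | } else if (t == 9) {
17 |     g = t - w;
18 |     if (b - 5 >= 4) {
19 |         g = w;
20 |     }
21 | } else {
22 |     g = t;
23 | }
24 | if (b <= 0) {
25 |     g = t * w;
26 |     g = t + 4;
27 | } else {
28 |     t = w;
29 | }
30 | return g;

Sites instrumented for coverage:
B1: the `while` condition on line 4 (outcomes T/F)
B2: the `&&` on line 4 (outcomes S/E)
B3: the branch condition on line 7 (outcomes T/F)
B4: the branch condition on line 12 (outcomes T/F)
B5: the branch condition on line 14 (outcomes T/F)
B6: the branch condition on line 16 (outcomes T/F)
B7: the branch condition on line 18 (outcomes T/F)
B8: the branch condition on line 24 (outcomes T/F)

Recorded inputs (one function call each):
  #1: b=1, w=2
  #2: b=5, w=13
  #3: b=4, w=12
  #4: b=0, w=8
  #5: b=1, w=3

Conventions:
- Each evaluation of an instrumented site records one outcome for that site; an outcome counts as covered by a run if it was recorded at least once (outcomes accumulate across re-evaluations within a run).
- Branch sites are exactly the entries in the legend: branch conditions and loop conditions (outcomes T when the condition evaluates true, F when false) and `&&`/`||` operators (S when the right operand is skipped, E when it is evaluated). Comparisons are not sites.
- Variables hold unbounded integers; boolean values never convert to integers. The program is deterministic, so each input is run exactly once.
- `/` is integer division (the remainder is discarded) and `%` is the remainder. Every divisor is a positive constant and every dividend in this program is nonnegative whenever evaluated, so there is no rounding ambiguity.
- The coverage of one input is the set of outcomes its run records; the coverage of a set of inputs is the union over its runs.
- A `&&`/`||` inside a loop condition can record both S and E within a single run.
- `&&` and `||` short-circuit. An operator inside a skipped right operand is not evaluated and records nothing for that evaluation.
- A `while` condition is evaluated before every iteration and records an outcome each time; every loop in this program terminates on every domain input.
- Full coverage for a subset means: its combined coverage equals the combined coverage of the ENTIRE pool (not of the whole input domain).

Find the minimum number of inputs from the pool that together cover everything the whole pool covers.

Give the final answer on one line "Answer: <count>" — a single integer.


run #1 (b=1, w=2) runs B2->E, B1->T, B2->E, B1->T, B2->S, B1->F, B3->F, B4->T, B8->F; records B1=T, B1=F, B2=S, B2=E, B3=F, B4=T, B8=F
run #2 (b=5, w=13) runs B2->S, B1->F, B3->T, B4->F, B5->F, B6->F, B8->F; records B1=F, B2=S, B3=T, B4=F, B5=F, B6=F, B8=F
run #3 (b=4, w=12) runs B2->S, B1->F, B3->F, B4->F, B5->F, B6->F, B8->F; records B1=F, B2=S, B3=F, B4=F, B5=F, B6=F, B8=F
run #4 (b=0, w=8) runs B2->S, B1->F, B3->F, B4->F, B5->F, B6->F, B8->T; records B1=F, B2=S, B3=F, B4=F, B5=F, B6=F, B8=T
run #5 (b=1, w=3) runs B2->E, B1->F, B3->F, B4->T, B8->F; records B1=F, B2=E, B3=F, B4=T, B8=F
union over all inputs: B1=T, B1=F, B2=S, B2=E, B3=T, B3=F, B4=T, B4=F, B5=F, B6=F, B8=T, B8=F (12 outcomes)
size 1 is not enough: best union over all size-1 subsets is 7/12
size 2 is not enough: best union over all size-2 subsets is 11/12
at size 3, {1, 2, 4} reaches all 12 outcomes; every lexicographically earlier size-3 subset fails
Answer: 3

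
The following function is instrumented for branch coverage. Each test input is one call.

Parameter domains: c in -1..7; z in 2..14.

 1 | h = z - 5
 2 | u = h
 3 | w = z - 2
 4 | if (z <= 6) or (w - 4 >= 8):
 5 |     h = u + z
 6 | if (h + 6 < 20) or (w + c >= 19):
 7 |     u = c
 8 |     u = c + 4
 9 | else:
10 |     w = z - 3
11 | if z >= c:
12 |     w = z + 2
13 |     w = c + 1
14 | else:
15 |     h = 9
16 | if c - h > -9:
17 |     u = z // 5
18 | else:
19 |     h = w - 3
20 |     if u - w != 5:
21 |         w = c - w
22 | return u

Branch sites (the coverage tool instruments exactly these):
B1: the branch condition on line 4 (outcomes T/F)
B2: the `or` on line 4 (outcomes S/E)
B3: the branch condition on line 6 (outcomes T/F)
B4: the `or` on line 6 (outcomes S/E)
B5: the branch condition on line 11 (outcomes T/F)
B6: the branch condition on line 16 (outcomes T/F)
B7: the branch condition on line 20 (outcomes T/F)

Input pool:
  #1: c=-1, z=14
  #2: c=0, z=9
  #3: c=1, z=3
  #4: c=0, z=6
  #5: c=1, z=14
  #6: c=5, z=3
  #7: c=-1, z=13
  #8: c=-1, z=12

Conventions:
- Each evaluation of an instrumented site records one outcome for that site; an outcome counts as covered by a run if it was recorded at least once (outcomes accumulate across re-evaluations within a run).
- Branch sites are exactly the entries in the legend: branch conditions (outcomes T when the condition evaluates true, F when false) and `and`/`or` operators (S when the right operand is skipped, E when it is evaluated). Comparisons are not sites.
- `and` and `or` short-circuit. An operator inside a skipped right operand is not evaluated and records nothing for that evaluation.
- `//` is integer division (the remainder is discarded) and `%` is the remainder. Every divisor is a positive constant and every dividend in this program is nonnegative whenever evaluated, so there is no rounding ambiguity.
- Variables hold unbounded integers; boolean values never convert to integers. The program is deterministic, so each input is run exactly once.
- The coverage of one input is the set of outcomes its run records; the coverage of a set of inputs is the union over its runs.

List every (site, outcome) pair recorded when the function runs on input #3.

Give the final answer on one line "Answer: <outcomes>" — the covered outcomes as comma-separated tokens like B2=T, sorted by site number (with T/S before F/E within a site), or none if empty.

Simulating input #3 (c=1, z=3) step by step:
  B2->S, B1->T, B4->S, B3->T, B5->T, B6->T
distinct outcomes covered: B1=T, B2=S, B3=T, B4=S, B5=T, B6=T

Answer: B1=T, B2=S, B3=T, B4=S, B5=T, B6=T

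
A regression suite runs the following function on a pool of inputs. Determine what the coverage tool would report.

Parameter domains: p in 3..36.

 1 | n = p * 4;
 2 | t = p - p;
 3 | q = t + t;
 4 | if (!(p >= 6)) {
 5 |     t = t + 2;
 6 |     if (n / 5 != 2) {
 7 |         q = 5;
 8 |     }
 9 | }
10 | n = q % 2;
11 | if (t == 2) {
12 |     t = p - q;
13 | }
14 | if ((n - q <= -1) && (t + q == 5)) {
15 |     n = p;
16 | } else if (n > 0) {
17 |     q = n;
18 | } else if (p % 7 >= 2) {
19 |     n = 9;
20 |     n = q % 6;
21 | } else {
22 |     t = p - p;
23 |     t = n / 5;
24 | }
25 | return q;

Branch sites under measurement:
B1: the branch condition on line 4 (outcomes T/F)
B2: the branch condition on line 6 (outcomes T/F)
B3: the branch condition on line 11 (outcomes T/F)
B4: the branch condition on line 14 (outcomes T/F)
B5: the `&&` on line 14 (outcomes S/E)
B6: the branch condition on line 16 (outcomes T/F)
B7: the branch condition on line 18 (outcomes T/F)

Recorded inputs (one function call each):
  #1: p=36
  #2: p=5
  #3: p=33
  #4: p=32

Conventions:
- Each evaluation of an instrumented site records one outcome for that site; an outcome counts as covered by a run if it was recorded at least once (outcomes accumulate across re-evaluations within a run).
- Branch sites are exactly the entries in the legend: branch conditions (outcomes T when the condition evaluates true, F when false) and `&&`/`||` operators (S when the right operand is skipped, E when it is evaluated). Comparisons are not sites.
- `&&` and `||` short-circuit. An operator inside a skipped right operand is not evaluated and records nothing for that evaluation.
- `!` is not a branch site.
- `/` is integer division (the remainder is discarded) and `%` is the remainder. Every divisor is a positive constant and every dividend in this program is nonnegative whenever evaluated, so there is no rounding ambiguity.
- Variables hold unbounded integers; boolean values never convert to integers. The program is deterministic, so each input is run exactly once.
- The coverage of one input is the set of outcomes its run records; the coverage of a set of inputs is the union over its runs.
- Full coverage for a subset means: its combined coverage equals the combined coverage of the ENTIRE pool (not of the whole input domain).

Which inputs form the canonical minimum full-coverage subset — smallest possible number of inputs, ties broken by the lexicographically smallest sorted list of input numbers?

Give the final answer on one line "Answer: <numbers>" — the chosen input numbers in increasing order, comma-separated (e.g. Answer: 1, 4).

input #1 (p=36): events B1->F, B3->F, B5->S, B4->F, B6->F, B7->F; covers B1=F, B3=F, B4=F, B5=S, B6=F, B7=F
input #2 (p=5): events B1->T, B2->T, B3->T, B5->E, B4->T; covers B1=T, B2=T, B3=T, B4=T, B5=E
input #3 (p=33): events B1->F, B3->F, B5->S, B4->F, B6->F, B7->T; covers B1=F, B3=F, B4=F, B5=S, B6=F, B7=T
input #4 (p=32): events B1->F, B3->F, B5->S, B4->F, B6->F, B7->T; covers B1=F, B3=F, B4=F, B5=S, B6=F, B7=T
the full pool covers 12 outcomes: B1=T, B1=F, B2=T, B3=T, B3=F, B4=T, B4=F, B5=S, B5=E, B6=F, B7=T, B7=F
no size-1 subset reaches all 12 outcomes (best union: 6/12)
no size-2 subset reaches all 12 outcomes (best union: 11/12)
the canonical winner is {1, 2, 3}: size 3, full 12-outcome coverage, earliest index list among size-3 covers

Answer: 1, 2, 3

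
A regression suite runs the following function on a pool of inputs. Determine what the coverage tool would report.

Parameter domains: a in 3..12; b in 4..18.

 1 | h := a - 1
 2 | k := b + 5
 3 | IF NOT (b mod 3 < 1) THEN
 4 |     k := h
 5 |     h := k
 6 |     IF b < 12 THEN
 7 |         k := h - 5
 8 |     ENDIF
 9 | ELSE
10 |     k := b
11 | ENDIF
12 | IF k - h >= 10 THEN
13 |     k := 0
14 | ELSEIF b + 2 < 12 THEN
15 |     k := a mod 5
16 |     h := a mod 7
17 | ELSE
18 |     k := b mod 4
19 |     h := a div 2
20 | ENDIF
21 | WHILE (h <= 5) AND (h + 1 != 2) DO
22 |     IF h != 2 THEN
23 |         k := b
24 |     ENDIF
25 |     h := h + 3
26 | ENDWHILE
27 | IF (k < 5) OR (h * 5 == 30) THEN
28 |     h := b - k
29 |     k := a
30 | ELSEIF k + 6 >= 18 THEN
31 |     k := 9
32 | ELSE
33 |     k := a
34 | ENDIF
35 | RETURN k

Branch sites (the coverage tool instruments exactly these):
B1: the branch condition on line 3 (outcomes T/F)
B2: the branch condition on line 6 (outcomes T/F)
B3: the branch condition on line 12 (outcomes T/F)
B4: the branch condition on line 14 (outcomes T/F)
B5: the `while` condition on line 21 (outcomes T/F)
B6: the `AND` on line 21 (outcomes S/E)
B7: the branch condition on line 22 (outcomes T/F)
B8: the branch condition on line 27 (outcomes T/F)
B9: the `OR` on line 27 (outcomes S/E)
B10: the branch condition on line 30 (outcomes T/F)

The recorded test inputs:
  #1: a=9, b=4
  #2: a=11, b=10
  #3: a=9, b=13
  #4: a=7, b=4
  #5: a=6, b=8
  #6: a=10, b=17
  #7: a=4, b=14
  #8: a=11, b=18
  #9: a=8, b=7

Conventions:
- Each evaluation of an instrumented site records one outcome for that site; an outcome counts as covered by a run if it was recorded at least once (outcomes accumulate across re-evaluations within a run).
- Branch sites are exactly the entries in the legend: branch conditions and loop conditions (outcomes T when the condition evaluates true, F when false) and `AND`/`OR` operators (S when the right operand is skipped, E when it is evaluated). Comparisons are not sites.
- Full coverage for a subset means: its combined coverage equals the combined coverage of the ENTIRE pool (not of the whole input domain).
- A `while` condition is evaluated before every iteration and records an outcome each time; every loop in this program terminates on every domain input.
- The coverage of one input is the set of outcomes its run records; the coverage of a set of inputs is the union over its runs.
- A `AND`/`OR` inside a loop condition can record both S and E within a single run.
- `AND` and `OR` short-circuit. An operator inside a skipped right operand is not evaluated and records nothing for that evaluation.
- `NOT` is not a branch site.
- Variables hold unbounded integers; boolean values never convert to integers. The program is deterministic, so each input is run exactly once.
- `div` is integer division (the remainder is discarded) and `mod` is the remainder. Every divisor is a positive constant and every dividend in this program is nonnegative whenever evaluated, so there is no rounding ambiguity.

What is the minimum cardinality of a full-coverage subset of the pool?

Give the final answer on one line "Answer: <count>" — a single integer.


test 1 (a=9, b=4) hits B1=T, B2=T, B3=F, B4=T, B5=T, B5=F, B6=S, B6=E, B7=T, B7=F, B8=T, B9=S
test 2 (a=11, b=10) hits B1=T, B2=T, B3=F, B4=F, B5=T, B5=F, B6=S, B6=E, B7=T, B8=F, B9=E, B10=F
test 3 (a=9, b=13) hits B1=T, B2=F, B3=F, B4=F, B5=T, B5=F, B6=S, B6=E, B7=T, B8=F, B9=E, B10=T
test 4 (a=7, b=4) hits B1=T, B2=T, B3=F, B4=T, B5=T, B5=F, B6=S, B6=E, B7=T, B8=T, B9=S
test 5 (a=6, b=8) hits B1=T, B2=T, B3=F, B4=T, B5=F, B6=S, B8=T, B9=S
test 6 (a=10, b=17) hits B1=T, B2=F, B3=F, B4=F, B5=T, B5=F, B6=S, B6=E, B7=T, B8=F, B9=E, B10=T
test 7 (a=4, b=14) hits B1=T, B2=F, B3=F, B4=F, B5=T, B5=F, B6=S, B6=E, B7=T, B7=F, B8=F, B9=E, B10=T
test 8 (a=11, b=18) hits B1=F, B3=F, B4=F, B5=T, B5=F, B6=S, B6=E, B7=T, B8=F, B9=E, B10=T
test 9 (a=8, b=7) hits B1=T, B2=T, B3=F, B4=T, B5=F, B6=E, B8=T, B9=S
together the pool reaches 19 outcomes: B1=T, B1=F, B2=T, B2=F, B3=F, B4=T, B4=F, B5=T, B5=F, B6=S, B6=E, B7=T, B7=F, B8=T, B8=F, B9=S, B9=E, B10=T, B10=F
size 1 is not enough: best union over all size-1 subsets is 13/19
size 2 is not enough: best union over all size-2 subsets is 17/19
size 3 is not enough: best union over all size-3 subsets is 18/19
inputs {1, 2, 3, 8} (size 4) cover everything; no size-4 subset with a lexicographically smaller index list covers all 19
Answer: 4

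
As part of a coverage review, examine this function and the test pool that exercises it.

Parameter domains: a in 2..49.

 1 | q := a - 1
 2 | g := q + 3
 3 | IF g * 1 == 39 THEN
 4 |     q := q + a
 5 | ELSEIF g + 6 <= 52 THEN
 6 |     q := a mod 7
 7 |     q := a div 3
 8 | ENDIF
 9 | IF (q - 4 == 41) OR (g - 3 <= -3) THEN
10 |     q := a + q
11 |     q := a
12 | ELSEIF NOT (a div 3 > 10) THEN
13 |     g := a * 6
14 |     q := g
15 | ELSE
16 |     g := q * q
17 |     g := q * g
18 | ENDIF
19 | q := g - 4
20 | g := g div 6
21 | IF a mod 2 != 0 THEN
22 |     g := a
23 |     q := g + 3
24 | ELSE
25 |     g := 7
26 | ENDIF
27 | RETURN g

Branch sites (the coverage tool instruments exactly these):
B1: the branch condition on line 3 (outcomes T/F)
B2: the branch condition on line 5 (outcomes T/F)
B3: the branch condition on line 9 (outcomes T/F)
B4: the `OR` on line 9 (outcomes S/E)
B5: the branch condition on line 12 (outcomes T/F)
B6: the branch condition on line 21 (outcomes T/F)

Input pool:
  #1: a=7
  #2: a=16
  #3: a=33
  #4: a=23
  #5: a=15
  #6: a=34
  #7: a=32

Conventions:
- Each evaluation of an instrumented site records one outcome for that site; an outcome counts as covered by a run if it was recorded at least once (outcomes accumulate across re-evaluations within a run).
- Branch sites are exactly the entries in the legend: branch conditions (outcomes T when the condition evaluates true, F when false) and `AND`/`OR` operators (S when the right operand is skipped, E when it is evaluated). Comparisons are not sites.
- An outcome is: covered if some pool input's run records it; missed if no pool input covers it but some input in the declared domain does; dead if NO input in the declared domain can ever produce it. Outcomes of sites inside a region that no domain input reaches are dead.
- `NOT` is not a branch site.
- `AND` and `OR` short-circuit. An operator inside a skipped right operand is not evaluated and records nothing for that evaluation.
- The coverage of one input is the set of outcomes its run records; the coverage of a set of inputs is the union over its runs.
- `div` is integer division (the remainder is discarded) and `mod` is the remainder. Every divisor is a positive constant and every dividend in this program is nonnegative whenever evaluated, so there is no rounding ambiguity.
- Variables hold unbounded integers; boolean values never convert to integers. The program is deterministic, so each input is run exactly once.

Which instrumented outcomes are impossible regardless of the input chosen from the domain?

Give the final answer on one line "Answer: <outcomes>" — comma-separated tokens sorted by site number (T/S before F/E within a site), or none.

exhaustive pass over the 48-input domain:
  reachable outcomes have witnesses, e.g. B1=T (e.g. a=37), B1=F (e.g. a=2), B2=T (e.g. a=2), B2=F (e.g. a=45)

Answer: none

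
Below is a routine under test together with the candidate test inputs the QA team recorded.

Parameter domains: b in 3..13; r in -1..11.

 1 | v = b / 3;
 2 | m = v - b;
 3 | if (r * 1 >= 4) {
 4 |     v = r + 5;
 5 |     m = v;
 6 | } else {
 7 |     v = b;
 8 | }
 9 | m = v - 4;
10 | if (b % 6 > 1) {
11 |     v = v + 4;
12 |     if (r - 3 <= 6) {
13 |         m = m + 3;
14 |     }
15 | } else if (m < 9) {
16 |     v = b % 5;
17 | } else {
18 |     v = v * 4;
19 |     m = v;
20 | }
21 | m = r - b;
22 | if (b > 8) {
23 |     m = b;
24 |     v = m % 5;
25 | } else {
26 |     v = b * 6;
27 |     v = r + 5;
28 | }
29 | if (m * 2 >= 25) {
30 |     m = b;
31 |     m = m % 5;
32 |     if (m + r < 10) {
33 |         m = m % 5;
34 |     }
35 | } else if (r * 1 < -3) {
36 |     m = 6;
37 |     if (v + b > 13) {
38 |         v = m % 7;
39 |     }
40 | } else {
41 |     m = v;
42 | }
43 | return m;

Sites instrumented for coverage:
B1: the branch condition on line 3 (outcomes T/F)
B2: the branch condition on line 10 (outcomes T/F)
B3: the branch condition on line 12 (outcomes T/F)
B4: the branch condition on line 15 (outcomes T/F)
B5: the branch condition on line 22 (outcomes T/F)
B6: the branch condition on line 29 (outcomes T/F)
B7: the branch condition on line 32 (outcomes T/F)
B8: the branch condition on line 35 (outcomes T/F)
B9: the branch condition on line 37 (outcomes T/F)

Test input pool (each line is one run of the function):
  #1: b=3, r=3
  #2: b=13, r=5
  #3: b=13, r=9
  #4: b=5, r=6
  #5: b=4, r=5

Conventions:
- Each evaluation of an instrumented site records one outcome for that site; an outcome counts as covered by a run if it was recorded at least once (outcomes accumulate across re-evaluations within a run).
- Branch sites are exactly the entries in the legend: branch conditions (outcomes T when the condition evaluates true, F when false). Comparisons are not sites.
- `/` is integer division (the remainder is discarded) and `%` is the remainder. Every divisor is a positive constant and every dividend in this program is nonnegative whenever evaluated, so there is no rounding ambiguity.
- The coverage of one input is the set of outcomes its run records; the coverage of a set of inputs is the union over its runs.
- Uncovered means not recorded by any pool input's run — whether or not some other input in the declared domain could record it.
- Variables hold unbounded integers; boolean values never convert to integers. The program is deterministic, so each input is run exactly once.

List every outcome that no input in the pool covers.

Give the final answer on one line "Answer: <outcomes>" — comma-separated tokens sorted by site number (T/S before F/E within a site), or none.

#1 (b=3, r=3) -> covered: B1=F, B2=T, B3=T, B5=F, B6=F, B8=F
#2 (b=13, r=5) -> covered: B1=T, B2=F, B4=T, B5=T, B6=T, B7=T
#3 (b=13, r=9) -> covered: B1=T, B2=F, B4=F, B5=T, B6=T, B7=F
#4 (b=5, r=6) -> covered: B1=T, B2=T, B3=T, B5=F, B6=F, B8=F
#5 (b=4, r=5) -> covered: B1=T, B2=T, B3=T, B5=F, B6=F, B8=F
union over the pool: B1=T, B1=F, B2=T, B2=F, B3=T, B4=T, B4=F, B5=T, B5=F, B6=T, B6=F, B7=T, B7=F, B8=F
uncovered (4 of 18): B3=F, B8=T, B9=T, B9=F

Answer: B3=F, B8=T, B9=T, B9=F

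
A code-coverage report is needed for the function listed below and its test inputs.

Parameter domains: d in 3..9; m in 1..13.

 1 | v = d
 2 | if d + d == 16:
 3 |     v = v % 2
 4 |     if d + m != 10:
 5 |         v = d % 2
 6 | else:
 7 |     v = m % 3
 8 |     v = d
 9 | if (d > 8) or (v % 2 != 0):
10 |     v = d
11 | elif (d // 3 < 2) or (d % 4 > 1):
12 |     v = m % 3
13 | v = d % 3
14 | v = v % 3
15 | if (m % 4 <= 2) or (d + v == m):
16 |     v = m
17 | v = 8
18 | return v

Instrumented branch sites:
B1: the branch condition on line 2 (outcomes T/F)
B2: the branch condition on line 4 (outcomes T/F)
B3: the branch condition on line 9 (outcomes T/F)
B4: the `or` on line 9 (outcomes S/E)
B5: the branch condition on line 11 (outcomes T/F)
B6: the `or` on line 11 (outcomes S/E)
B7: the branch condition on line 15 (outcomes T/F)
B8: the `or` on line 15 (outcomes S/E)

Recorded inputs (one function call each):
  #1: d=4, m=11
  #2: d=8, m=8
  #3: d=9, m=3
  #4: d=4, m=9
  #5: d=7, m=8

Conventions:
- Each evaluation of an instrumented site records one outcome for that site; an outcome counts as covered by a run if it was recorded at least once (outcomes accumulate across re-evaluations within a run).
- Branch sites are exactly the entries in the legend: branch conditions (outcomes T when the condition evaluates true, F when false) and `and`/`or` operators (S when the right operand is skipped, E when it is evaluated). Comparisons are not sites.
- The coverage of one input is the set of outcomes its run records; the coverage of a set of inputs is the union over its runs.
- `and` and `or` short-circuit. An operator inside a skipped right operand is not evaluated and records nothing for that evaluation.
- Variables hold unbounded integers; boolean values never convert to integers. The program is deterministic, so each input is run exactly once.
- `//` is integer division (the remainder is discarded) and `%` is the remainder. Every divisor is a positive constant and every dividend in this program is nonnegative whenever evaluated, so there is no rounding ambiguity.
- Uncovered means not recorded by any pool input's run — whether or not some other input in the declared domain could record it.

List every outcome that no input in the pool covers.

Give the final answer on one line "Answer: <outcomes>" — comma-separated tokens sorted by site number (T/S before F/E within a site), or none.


test 1 (d=4, m=11) fires B1->F, B4->E, B3->F, B6->S, B5->T, B8->E, B7->F; hits B1=F, B3=F, B4=E, B5=T, B6=S, B7=F, B8=E
test 2 (d=8, m=8) fires B1->T, B2->T, B4->E, B3->F, B6->E, B5->F, B8->S, B7->T; hits B1=T, B2=T, B3=F, B4=E, B5=F, B6=E, B7=T, B8=S
test 3 (d=9, m=3) fires B1->F, B4->S, B3->T, B8->E, B7->F; hits B1=F, B3=T, B4=S, B7=F, B8=E
test 4 (d=4, m=9) fires B1->F, B4->E, B3->F, B6->S, B5->T, B8->S, B7->T; hits B1=F, B3=F, B4=E, B5=T, B6=S, B7=T, B8=S
test 5 (d=7, m=8) fires B1->F, B4->E, B3->T, B8->S, B7->T; hits B1=F, B3=T, B4=E, B7=T, B8=S
union over the pool: B1=T, B1=F, B2=T, B3=T, B3=F, B4=S, B4=E, B5=T, B5=F, B6=S, B6=E, B7=T, B7=F, B8=S, B8=E
uncovered (1 of 16): B2=F
Answer: B2=F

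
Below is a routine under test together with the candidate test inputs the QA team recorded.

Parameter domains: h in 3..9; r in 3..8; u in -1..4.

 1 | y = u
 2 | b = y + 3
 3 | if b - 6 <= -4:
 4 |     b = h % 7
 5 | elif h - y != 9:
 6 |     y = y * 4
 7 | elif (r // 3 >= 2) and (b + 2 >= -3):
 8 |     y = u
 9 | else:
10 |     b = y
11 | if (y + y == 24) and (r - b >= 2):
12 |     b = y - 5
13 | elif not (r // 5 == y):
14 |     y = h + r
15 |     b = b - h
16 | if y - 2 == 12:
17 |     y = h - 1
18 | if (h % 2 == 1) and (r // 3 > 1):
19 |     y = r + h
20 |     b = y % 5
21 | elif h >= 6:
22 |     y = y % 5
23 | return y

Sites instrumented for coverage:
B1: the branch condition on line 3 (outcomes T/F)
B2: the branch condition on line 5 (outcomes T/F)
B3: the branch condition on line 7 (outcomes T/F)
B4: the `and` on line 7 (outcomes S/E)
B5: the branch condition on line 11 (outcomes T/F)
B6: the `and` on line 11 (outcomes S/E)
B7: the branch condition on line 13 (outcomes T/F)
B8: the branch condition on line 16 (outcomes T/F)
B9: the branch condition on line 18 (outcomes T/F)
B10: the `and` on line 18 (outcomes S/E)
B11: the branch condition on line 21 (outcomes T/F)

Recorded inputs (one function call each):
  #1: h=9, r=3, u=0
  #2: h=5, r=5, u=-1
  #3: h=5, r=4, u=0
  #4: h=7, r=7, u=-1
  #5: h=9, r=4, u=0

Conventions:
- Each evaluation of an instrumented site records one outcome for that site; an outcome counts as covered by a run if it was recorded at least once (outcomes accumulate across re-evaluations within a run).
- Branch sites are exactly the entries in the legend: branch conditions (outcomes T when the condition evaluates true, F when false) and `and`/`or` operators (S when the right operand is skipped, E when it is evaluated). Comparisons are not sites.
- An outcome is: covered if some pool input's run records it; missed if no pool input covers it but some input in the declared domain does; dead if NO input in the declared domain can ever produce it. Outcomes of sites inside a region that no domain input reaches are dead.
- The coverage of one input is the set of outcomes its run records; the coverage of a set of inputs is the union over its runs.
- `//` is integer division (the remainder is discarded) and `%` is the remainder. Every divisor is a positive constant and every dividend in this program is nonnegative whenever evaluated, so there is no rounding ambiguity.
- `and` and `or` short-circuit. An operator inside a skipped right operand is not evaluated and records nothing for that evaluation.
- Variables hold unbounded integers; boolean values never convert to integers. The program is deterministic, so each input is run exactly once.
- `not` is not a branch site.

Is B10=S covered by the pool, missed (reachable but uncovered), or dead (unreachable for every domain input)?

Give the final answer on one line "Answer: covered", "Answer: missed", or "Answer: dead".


no pool input records B10=S
but domain input (h=4, r=3, u=-1) does record it -> reachable, so missed
Answer: missed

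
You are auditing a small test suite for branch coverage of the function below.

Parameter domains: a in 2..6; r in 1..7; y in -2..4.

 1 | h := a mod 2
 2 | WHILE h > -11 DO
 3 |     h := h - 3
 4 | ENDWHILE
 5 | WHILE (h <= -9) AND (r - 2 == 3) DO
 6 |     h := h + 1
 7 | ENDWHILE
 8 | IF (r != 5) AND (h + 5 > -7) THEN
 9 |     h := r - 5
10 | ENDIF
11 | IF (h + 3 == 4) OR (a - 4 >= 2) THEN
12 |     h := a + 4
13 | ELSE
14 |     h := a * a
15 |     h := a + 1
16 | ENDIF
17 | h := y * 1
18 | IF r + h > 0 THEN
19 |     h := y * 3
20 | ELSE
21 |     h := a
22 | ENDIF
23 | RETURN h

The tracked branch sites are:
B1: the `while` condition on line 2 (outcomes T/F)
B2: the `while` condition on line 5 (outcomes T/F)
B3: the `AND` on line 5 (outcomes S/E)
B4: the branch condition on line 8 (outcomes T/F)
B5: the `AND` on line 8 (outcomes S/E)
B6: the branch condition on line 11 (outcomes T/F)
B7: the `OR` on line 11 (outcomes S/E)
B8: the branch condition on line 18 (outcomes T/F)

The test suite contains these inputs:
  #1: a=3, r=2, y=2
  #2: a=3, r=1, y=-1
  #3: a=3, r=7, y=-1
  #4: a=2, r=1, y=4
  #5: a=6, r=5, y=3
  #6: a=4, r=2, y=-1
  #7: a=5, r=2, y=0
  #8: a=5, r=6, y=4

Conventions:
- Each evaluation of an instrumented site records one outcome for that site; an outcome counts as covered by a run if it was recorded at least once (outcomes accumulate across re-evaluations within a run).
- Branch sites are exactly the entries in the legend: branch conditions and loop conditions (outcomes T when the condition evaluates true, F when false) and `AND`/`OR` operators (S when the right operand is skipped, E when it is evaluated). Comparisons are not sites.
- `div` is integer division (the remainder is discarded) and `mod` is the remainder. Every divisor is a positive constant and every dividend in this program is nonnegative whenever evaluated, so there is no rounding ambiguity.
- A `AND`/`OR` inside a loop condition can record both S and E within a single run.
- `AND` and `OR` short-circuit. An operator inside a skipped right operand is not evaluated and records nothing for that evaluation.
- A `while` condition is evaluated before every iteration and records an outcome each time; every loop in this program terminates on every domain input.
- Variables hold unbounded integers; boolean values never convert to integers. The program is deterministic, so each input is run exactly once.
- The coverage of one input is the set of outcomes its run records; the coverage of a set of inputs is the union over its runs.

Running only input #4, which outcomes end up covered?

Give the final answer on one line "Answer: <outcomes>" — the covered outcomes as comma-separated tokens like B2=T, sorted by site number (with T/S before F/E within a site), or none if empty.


Running input #4 (a=2, r=1, y=4), event by event:
  B1->T, B1->T, B1->T, B1->T, B1->F, B3->E, B2->F, B5->E, B4->F, B7->E
  B6->F, B8->T
deduplicating events, the covered set is: B1=T, B1=F, B2=F, B3=E, B4=F, B5=E, B6=F, B7=E, B8=T
Answer: B1=T, B1=F, B2=F, B3=E, B4=F, B5=E, B6=F, B7=E, B8=T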